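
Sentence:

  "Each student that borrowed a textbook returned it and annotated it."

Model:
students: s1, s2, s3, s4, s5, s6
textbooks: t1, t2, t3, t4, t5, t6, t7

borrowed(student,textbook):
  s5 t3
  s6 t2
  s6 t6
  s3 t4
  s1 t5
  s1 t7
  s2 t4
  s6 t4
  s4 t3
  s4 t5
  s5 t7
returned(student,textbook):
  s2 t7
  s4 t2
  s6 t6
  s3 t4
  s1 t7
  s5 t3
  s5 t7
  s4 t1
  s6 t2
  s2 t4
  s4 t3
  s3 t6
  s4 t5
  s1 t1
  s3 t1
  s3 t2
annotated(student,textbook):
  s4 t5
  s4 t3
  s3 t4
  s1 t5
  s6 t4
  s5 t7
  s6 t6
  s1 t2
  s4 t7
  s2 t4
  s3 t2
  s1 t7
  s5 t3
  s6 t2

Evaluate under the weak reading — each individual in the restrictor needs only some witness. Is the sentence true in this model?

True

"it" takes "a textbook" as antecedent — a donkey pronoun bound across the clause boundary.
Weak reading: every student s with some borrowed-textbook has at least one borrowed-textbook t such that returned(s,t) ∧ annotated(s,t).
Per student: s1:✓  s2:✓  s3:✓  s4:✓  s5:✓  s6:✓
Every student in the restrictor has a witness.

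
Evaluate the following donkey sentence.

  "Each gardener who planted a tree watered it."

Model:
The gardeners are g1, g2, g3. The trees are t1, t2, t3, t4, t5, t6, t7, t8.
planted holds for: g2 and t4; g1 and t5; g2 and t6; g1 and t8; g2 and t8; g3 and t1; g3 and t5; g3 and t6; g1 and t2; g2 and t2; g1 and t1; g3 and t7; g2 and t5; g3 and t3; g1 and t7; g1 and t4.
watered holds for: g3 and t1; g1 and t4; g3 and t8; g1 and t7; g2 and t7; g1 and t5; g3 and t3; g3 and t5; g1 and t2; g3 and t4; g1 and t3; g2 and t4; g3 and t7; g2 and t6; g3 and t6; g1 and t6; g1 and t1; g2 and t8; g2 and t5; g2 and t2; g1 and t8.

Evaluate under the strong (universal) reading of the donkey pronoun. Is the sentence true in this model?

"it" takes "a tree" as antecedent — a donkey pronoun bound across the clause boundary.
Strong reading: for every (g,t) with planted(g,t), watered(g,t).
Restrictor pairs: (g1,t1) ✓  (g1,t2) ✓  (g1,t4) ✓  (g1,t5) ✓  (g1,t7) ✓  (g1,t8) ✓  (g2,t2) ✓  (g2,t4) ✓  (g2,t5) ✓  (g2,t6) ✓  (g2,t8) ✓  (g3,t1) ✓  (g3,t3) ✓  (g3,t5) ✓  (g3,t6) ✓  (g3,t7) ✓
Every restrictor pair satisfies the scope.

True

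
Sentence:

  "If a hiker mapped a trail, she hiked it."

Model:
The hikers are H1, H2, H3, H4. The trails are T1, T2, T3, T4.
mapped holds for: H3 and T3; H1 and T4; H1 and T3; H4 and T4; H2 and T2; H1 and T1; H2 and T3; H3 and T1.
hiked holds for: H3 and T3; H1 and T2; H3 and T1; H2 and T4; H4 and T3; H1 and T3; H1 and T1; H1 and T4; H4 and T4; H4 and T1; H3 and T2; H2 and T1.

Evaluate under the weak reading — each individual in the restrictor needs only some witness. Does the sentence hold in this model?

"it" takes "a trail" as antecedent — a donkey pronoun bound across the clause boundary.
Weak reading: every hiker h with some mapped-trail has at least one mapped-trail t such that hiked(h,t).
Per hiker: H1:✓  H2:✗  H3:✓  H4:✓
H2 has no witness among its mapped-trails.

False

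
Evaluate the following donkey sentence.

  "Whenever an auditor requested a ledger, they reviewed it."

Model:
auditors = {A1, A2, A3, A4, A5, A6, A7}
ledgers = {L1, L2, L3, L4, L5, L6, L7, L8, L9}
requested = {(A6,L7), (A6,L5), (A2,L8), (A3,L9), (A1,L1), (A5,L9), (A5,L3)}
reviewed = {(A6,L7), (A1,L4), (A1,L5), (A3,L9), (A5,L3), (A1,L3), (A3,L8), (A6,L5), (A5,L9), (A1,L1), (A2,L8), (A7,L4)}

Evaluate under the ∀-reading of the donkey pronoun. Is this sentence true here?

"it" takes "a ledger" as antecedent — a donkey pronoun bound across the clause boundary.
Strong reading: for every (a,l) with requested(a,l), reviewed(a,l).
Restrictor pairs: (A1,L1) ✓  (A2,L8) ✓  (A3,L9) ✓  (A5,L3) ✓  (A5,L9) ✓  (A6,L5) ✓  (A6,L7) ✓
Every restrictor pair satisfies the scope.

True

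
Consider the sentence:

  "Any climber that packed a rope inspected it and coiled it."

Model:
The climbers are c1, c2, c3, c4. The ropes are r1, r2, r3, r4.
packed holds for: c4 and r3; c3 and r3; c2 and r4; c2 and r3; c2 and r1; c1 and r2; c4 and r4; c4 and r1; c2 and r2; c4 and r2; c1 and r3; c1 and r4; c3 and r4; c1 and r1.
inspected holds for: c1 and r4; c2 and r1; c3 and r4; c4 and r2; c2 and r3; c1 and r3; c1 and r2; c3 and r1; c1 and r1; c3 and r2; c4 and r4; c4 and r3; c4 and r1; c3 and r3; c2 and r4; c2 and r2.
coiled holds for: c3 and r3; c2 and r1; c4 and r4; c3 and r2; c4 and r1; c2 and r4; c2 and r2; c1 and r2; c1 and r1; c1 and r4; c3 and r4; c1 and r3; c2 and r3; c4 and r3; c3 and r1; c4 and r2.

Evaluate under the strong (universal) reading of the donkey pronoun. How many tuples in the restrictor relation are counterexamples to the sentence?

0

"it" takes "a rope" as antecedent — a donkey pronoun bound across the clause boundary.
Strong reading: for every (c,r) with packed(c,r), inspected(c,r) ∧ coiled(c,r).
Restrictor pairs: (c1,r1) ✓  (c1,r2) ✓  (c1,r3) ✓  (c1,r4) ✓  (c2,r1) ✓  (c2,r2) ✓  (c2,r3) ✓  (c2,r4) ✓  (c3,r3) ✓  (c3,r4) ✓  (c4,r1) ✓  (c4,r2) ✓  (c4,r3) ✓  (c4,r4) ✓
Counterexamples (restrictor pairs failing the scope): 0.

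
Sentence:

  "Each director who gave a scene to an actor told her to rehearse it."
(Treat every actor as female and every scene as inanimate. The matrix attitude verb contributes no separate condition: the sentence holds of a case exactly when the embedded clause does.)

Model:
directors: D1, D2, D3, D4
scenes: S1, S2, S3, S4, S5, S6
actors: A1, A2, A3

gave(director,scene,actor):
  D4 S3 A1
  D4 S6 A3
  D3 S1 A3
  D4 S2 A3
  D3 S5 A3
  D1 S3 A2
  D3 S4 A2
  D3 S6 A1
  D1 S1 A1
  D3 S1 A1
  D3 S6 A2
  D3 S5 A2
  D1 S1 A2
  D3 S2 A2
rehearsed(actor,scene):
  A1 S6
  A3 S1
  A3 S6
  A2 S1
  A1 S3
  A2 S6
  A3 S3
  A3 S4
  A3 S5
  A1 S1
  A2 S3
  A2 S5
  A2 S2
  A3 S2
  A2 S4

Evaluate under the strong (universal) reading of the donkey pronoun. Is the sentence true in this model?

True

"her" takes "an actor" as antecedent and "it" takes "a scene"; both are donkey pronouns co-varying with the restrictor.
Strong reading: for every (d,s,a) with gave(d,s,a), rehearsed(a,s).
Restrictor triples: (D1,S1,A1)→rehearsed(A1,S1) ✓  (D1,S1,A2)→rehearsed(A2,S1) ✓  (D1,S3,A2)→rehearsed(A2,S3) ✓  (D3,S1,A1)→rehearsed(A1,S1) ✓  (D3,S1,A3)→rehearsed(A3,S1) ✓  (D3,S2,A2)→rehearsed(A2,S2) ✓  (D3,S4,A2)→rehearsed(A2,S4) ✓  (D3,S5,A2)→rehearsed(A2,S5) ✓  (D3,S5,A3)→rehearsed(A3,S5) ✓  (D3,S6,A1)→rehearsed(A1,S6) ✓  (D3,S6,A2)→rehearsed(A2,S6) ✓  (D4,S2,A3)→rehearsed(A3,S2) ✓  (D4,S3,A1)→rehearsed(A1,S3) ✓  (D4,S6,A3)→rehearsed(A3,S6) ✓
Every restrictor triple satisfies the scope.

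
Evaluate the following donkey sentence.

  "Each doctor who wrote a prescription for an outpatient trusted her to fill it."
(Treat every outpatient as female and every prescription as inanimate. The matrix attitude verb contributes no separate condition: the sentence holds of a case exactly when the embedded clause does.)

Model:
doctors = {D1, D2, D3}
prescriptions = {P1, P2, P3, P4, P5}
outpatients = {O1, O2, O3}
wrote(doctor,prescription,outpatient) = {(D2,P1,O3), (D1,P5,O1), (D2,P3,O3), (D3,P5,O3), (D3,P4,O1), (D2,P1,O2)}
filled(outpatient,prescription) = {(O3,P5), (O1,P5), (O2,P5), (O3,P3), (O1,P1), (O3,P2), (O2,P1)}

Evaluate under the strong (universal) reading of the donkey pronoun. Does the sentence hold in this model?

False

"her" takes "an outpatient" as antecedent and "it" takes "a prescription"; both are donkey pronouns co-varying with the restrictor.
Strong reading: for every (d,p,o) with wrote(d,p,o), filled(o,p).
Restrictor triples: (D1,P5,O1)→filled(O1,P5) ✓  (D2,P1,O2)→filled(O2,P1) ✓  (D2,P1,O3)→filled(O3,P1) ✗  (D2,P3,O3)→filled(O3,P3) ✓  (D3,P4,O1)→filled(O1,P4) ✗  (D3,P5,O3)→filled(O3,P5) ✓
Counterexample: (D2,P1,O3) — filled(O3,P1) does not hold.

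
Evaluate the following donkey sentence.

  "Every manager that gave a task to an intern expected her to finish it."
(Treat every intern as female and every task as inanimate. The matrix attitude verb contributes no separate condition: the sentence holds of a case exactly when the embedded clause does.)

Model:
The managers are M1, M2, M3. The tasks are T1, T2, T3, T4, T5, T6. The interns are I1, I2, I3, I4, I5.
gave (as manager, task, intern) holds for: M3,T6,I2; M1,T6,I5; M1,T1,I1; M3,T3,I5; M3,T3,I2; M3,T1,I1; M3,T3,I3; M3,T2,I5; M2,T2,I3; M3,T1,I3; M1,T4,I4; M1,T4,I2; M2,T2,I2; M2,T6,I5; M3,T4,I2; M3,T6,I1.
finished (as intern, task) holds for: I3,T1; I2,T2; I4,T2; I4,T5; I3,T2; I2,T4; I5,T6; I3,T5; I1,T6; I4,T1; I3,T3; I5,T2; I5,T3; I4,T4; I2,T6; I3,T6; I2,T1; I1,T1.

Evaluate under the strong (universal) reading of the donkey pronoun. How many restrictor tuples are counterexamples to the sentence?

"her" takes "an intern" as antecedent and "it" takes "a task"; both are donkey pronouns co-varying with the restrictor.
Strong reading: for every (m,t,i) with gave(m,t,i), finished(i,t).
Restrictor triples: (M1,T1,I1)→finished(I1,T1) ✓  (M1,T4,I2)→finished(I2,T4) ✓  (M1,T4,I4)→finished(I4,T4) ✓  (M1,T6,I5)→finished(I5,T6) ✓  (M2,T2,I2)→finished(I2,T2) ✓  (M2,T2,I3)→finished(I3,T2) ✓  (M2,T6,I5)→finished(I5,T6) ✓  (M3,T1,I1)→finished(I1,T1) ✓  (M3,T1,I3)→finished(I3,T1) ✓  (M3,T2,I5)→finished(I5,T2) ✓  (M3,T3,I2)→finished(I2,T3) ✗  (M3,T3,I3)→finished(I3,T3) ✓  (M3,T3,I5)→finished(I5,T3) ✓  (M3,T4,I2)→finished(I2,T4) ✓  (M3,T6,I1)→finished(I1,T6) ✓  (M3,T6,I2)→finished(I2,T6) ✓
Counterexamples (restrictor triples failing the scope): 1.

1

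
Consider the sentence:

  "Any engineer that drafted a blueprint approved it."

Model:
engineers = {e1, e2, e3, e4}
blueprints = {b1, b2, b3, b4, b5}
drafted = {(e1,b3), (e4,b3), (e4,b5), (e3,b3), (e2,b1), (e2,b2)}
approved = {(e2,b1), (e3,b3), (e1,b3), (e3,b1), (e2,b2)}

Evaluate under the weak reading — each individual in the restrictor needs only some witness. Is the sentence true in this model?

"it" takes "a blueprint" as antecedent — a donkey pronoun bound across the clause boundary.
Weak reading: every engineer e with some drafted-blueprint has at least one drafted-blueprint b such that approved(e,b).
Per engineer: e1:✓  e2:✓  e3:✓  e4:✗
e4 has no witness among its drafted-blueprints.

False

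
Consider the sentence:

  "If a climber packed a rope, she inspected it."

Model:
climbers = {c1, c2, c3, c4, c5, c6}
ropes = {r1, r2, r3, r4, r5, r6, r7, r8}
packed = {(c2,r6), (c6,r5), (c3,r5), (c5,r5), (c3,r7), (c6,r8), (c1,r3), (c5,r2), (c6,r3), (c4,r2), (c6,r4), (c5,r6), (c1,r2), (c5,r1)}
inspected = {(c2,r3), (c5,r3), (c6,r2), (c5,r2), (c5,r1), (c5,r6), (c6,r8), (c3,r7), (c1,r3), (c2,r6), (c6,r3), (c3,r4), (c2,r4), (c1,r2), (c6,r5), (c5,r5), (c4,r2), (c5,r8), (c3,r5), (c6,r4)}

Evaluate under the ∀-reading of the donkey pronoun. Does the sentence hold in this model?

True

"it" takes "a rope" as antecedent — a donkey pronoun bound across the clause boundary.
Strong reading: for every (c,r) with packed(c,r), inspected(c,r).
Restrictor pairs: (c1,r2) ✓  (c1,r3) ✓  (c2,r6) ✓  (c3,r5) ✓  (c3,r7) ✓  (c4,r2) ✓  (c5,r1) ✓  (c5,r2) ✓  (c5,r5) ✓  (c5,r6) ✓  (c6,r3) ✓  (c6,r4) ✓  (c6,r5) ✓  (c6,r8) ✓
Every restrictor pair satisfies the scope.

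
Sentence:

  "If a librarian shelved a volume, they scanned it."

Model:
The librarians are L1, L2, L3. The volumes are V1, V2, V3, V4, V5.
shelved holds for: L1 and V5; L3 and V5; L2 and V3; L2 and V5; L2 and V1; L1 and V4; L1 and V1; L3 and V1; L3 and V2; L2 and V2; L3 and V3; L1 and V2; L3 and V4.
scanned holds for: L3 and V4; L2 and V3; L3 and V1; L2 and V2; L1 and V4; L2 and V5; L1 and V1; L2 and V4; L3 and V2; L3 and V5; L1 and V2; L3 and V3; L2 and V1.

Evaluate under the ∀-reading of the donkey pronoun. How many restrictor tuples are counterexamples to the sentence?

"it" takes "a volume" as antecedent — a donkey pronoun bound across the clause boundary.
Strong reading: for every (l,v) with shelved(l,v), scanned(l,v).
Restrictor pairs: (L1,V1) ✓  (L1,V2) ✓  (L1,V4) ✓  (L1,V5) ✗  (L2,V1) ✓  (L2,V2) ✓  (L2,V3) ✓  (L2,V5) ✓  (L3,V1) ✓  (L3,V2) ✓  (L3,V3) ✓  (L3,V4) ✓  (L3,V5) ✓
Counterexamples (restrictor pairs failing the scope): 1.

1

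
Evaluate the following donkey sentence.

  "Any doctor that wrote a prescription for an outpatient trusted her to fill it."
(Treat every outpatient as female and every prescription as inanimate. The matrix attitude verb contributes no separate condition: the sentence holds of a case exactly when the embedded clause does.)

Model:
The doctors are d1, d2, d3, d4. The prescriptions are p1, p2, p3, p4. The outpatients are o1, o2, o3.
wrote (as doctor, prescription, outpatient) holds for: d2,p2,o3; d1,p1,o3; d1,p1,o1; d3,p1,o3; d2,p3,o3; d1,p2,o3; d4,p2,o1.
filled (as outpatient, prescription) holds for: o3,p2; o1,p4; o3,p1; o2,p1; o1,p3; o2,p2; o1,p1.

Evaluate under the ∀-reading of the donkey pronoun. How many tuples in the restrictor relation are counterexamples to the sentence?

2

"her" takes "an outpatient" as antecedent and "it" takes "a prescription"; both are donkey pronouns co-varying with the restrictor.
Strong reading: for every (d,p,o) with wrote(d,p,o), filled(o,p).
Restrictor triples: (d1,p1,o1)→filled(o1,p1) ✓  (d1,p1,o3)→filled(o3,p1) ✓  (d1,p2,o3)→filled(o3,p2) ✓  (d2,p2,o3)→filled(o3,p2) ✓  (d2,p3,o3)→filled(o3,p3) ✗  (d3,p1,o3)→filled(o3,p1) ✓  (d4,p2,o1)→filled(o1,p2) ✗
Counterexamples (restrictor triples failing the scope): 2.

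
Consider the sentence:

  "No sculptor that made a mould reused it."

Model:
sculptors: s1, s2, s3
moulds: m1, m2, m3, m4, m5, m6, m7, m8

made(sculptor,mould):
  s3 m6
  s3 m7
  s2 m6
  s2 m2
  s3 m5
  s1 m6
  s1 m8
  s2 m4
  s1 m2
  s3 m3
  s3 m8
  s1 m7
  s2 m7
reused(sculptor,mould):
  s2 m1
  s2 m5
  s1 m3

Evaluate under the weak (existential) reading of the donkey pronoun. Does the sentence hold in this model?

True

"it" takes "a mould" as antecedent — a donkey pronoun bound across the clause boundary.
Truth condition: for no (s,m) with made(s,m) does reused(s,m) hold.
Restrictor pairs — does the scope hold? (s1,m2):fails  (s1,m6):fails  (s1,m7):fails  (s1,m8):fails  (s2,m2):fails  (s2,m4):fails  (s2,m6):fails  (s2,m7):fails  (s3,m3):fails  (s3,m5):fails  (s3,m6):fails  (s3,m7):fails  (s3,m8):fails
Scope holds for no restrictor pair, so the sentence is true.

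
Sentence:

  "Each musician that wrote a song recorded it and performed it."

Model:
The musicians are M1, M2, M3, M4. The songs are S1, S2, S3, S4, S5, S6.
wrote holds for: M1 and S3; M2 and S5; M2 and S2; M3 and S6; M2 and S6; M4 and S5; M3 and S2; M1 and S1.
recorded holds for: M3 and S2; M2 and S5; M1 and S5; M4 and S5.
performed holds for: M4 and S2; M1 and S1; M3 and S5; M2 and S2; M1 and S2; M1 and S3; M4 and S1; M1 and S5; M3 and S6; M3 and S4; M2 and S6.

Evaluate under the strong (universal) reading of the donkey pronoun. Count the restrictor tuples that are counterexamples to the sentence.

8

"it" takes "a song" as antecedent — a donkey pronoun bound across the clause boundary.
Strong reading: for every (m,s) with wrote(m,s), recorded(m,s) ∧ performed(m,s).
Restrictor pairs: (M1,S1) ✗  (M1,S3) ✗  (M2,S2) ✗  (M2,S5) ✗  (M2,S6) ✗  (M3,S2) ✗  (M3,S6) ✗  (M4,S5) ✗
Counterexamples (restrictor pairs failing the scope): 8.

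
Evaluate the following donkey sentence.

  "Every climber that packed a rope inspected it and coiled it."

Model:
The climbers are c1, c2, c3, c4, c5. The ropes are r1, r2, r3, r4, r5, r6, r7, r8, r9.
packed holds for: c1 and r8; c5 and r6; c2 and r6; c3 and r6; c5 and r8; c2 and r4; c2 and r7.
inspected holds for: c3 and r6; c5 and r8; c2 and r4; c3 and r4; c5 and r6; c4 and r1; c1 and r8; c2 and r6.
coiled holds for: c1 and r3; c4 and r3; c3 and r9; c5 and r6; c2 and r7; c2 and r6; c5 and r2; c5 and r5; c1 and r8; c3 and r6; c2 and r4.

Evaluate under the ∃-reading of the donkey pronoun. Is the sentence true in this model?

"it" takes "a rope" as antecedent — a donkey pronoun bound across the clause boundary.
Weak reading: every climber c with some packed-rope has at least one packed-rope r such that inspected(c,r) ∧ coiled(c,r).
Per climber: c1:✓  c2:✓  c3:✓  c5:✓
Every climber in the restrictor has a witness.

True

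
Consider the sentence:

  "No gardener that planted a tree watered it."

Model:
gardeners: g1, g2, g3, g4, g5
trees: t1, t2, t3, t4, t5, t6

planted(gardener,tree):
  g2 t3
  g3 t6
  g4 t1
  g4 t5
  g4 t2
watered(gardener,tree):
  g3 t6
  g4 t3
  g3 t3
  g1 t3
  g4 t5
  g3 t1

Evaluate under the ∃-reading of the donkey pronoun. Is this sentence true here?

"it" takes "a tree" as antecedent — a donkey pronoun bound across the clause boundary.
Truth condition: for no (g,t) with planted(g,t) does watered(g,t) hold.
Restrictor pairs — does the scope hold? (g2,t3):fails  (g3,t6):holds  (g4,t1):fails  (g4,t2):fails  (g4,t5):holds
Scope holds for 2 pair(s), so the sentence is false.

False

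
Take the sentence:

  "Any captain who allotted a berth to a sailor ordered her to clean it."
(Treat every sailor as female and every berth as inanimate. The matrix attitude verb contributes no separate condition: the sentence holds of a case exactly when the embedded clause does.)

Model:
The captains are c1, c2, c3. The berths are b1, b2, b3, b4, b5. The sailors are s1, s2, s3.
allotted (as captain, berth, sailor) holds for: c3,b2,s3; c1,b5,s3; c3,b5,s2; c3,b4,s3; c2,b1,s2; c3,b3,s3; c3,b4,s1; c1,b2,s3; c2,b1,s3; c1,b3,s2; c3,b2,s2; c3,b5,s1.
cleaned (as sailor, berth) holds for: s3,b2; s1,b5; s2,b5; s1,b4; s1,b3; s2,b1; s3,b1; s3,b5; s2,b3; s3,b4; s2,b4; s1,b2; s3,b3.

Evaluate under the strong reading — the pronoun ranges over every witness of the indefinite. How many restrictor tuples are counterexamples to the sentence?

"her" takes "a sailor" as antecedent and "it" takes "a berth"; both are donkey pronouns co-varying with the restrictor.
Strong reading: for every (c,b,s) with allotted(c,b,s), cleaned(s,b).
Restrictor triples: (c1,b2,s3)→cleaned(s3,b2) ✓  (c1,b3,s2)→cleaned(s2,b3) ✓  (c1,b5,s3)→cleaned(s3,b5) ✓  (c2,b1,s2)→cleaned(s2,b1) ✓  (c2,b1,s3)→cleaned(s3,b1) ✓  (c3,b2,s2)→cleaned(s2,b2) ✗  (c3,b2,s3)→cleaned(s3,b2) ✓  (c3,b3,s3)→cleaned(s3,b3) ✓  (c3,b4,s1)→cleaned(s1,b4) ✓  (c3,b4,s3)→cleaned(s3,b4) ✓  (c3,b5,s1)→cleaned(s1,b5) ✓  (c3,b5,s2)→cleaned(s2,b5) ✓
Counterexamples (restrictor triples failing the scope): 1.

1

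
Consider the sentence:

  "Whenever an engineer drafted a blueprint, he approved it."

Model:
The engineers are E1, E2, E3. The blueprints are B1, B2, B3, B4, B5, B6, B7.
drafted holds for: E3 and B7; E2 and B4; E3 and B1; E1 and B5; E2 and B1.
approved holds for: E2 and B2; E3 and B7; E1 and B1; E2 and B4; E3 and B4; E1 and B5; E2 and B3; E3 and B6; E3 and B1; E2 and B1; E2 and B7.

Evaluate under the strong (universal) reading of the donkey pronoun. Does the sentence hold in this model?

"it" takes "a blueprint" as antecedent — a donkey pronoun bound across the clause boundary.
Strong reading: for every (e,b) with drafted(e,b), approved(e,b).
Restrictor pairs: (E1,B5) ✓  (E2,B1) ✓  (E2,B4) ✓  (E3,B1) ✓  (E3,B7) ✓
Every restrictor pair satisfies the scope.

True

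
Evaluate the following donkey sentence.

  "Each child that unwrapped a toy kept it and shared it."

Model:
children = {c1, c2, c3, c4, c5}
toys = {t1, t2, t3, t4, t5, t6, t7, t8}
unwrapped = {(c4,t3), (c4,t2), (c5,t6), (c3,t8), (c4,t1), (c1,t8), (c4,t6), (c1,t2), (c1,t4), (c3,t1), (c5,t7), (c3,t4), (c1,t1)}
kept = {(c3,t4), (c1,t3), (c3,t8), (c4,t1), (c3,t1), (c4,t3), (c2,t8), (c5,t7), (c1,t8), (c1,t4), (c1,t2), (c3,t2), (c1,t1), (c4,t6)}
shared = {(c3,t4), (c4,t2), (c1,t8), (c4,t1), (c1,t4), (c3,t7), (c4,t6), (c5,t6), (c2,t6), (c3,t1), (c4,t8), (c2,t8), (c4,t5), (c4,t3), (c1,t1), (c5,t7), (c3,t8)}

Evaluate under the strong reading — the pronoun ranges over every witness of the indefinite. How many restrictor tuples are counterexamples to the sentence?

"it" takes "a toy" as antecedent — a donkey pronoun bound across the clause boundary.
Strong reading: for every (c,t) with unwrapped(c,t), kept(c,t) ∧ shared(c,t).
Restrictor pairs: (c1,t1) ✓  (c1,t2) ✗  (c1,t4) ✓  (c1,t8) ✓  (c3,t1) ✓  (c3,t4) ✓  (c3,t8) ✓  (c4,t1) ✓  (c4,t2) ✗  (c4,t3) ✓  (c4,t6) ✓  (c5,t6) ✗  (c5,t7) ✓
Counterexamples (restrictor pairs failing the scope): 3.

3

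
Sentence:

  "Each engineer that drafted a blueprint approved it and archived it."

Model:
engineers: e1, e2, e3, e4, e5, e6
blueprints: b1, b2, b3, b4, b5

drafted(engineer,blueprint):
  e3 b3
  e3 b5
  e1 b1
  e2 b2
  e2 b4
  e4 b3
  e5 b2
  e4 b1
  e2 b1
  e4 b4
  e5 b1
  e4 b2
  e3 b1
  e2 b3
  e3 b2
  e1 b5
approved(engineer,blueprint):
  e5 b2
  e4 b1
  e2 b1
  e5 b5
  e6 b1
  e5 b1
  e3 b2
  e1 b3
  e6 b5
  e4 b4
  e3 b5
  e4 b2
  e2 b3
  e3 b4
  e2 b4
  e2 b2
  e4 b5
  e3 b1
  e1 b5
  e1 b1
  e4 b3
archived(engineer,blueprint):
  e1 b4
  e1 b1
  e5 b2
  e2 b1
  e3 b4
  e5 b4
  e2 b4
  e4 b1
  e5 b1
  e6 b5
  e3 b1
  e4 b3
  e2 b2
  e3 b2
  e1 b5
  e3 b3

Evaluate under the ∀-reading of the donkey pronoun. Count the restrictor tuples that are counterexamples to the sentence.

5

"it" takes "a blueprint" as antecedent — a donkey pronoun bound across the clause boundary.
Strong reading: for every (e,b) with drafted(e,b), approved(e,b) ∧ archived(e,b).
Restrictor pairs: (e1,b1) ✓  (e1,b5) ✓  (e2,b1) ✓  (e2,b2) ✓  (e2,b3) ✗  (e2,b4) ✓  (e3,b1) ✓  (e3,b2) ✓  (e3,b3) ✗  (e3,b5) ✗  (e4,b1) ✓  (e4,b2) ✗  (e4,b3) ✓  (e4,b4) ✗  (e5,b1) ✓  (e5,b2) ✓
Counterexamples (restrictor pairs failing the scope): 5.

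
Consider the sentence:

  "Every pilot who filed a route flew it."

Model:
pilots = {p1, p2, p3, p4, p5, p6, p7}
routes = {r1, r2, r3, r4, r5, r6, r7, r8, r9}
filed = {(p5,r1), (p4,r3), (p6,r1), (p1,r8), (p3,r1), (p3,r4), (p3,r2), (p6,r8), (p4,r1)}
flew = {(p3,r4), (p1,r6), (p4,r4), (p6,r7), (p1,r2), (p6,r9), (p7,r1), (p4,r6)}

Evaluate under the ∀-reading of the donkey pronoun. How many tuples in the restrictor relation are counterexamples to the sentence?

8

"it" takes "a route" as antecedent — a donkey pronoun bound across the clause boundary.
Strong reading: for every (p,r) with filed(p,r), flew(p,r).
Restrictor pairs: (p1,r8) ✗  (p3,r1) ✗  (p3,r2) ✗  (p3,r4) ✓  (p4,r1) ✗  (p4,r3) ✗  (p5,r1) ✗  (p6,r1) ✗  (p6,r8) ✗
Counterexamples (restrictor pairs failing the scope): 8.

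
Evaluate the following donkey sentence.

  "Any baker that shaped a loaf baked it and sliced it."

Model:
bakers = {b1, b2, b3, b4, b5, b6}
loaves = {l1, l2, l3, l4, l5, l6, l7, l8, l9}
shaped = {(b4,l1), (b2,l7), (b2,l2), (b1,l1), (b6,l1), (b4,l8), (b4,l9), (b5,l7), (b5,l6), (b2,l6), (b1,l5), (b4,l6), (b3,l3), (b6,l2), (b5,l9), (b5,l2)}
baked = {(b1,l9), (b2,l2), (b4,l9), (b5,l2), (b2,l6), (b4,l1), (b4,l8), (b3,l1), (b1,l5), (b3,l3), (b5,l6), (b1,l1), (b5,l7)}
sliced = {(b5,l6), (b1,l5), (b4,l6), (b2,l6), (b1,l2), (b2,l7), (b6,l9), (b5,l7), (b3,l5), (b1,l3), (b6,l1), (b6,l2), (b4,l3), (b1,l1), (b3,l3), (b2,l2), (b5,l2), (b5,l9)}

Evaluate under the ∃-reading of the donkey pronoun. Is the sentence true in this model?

"it" takes "a loaf" as antecedent — a donkey pronoun bound across the clause boundary.
Weak reading: every baker b with some shaped-loaf has at least one shaped-loaf l such that baked(b,l) ∧ sliced(b,l).
Per baker: b1:✓  b2:✓  b3:✓  b4:✗  b5:✓  b6:✗
b4 has no witness among its shaped-loaves.

False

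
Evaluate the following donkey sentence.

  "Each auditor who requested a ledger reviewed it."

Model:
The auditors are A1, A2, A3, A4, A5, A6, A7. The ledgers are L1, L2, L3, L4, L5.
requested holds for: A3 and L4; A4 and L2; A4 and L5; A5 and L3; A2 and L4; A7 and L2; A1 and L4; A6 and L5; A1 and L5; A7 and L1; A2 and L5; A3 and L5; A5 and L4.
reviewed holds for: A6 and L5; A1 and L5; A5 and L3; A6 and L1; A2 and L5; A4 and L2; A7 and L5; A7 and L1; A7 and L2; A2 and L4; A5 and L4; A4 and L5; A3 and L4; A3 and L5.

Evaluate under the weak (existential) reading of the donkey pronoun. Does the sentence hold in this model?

"it" takes "a ledger" as antecedent — a donkey pronoun bound across the clause boundary.
Weak reading: every auditor a with some requested-ledger has at least one requested-ledger l such that reviewed(a,l).
Per auditor: A1:✓  A2:✓  A3:✓  A4:✓  A5:✓  A6:✓  A7:✓
Every auditor in the restrictor has a witness.

True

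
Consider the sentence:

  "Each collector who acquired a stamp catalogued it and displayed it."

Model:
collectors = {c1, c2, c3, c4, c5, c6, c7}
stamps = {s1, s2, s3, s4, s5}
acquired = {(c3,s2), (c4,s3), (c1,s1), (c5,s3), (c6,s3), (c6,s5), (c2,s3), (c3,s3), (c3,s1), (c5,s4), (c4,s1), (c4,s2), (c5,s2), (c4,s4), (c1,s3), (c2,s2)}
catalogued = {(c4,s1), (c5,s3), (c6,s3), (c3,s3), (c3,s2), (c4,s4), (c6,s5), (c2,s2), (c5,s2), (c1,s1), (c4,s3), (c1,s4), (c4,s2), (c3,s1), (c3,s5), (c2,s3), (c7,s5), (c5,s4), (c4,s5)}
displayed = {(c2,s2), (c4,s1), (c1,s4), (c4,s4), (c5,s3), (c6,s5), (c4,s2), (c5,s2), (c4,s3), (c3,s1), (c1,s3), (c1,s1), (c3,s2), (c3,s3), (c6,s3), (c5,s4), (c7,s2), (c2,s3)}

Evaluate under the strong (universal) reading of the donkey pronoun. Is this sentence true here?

"it" takes "a stamp" as antecedent — a donkey pronoun bound across the clause boundary.
Strong reading: for every (c,s) with acquired(c,s), catalogued(c,s) ∧ displayed(c,s).
Restrictor pairs: (c1,s1) ✓  (c1,s3) ✗  (c2,s2) ✓  (c2,s3) ✓  (c3,s1) ✓  (c3,s2) ✓  (c3,s3) ✓  (c4,s1) ✓  (c4,s2) ✓  (c4,s3) ✓  (c4,s4) ✓  (c5,s2) ✓  (c5,s3) ✓  (c5,s4) ✓  (c6,s3) ✓  (c6,s5) ✓
Counterexample: (c1,s3) is in acquired but fails the scope.

False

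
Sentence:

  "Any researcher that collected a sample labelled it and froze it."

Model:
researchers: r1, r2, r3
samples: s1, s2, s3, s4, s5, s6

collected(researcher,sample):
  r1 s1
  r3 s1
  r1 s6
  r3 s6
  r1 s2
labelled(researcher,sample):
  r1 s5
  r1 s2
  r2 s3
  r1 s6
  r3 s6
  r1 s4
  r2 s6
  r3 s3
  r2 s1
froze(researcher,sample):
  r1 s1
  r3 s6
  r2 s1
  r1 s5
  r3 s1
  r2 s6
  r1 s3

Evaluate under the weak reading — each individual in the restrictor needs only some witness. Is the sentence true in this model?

False

"it" takes "a sample" as antecedent — a donkey pronoun bound across the clause boundary.
Weak reading: every researcher r with some collected-sample has at least one collected-sample s such that labelled(r,s) ∧ froze(r,s).
Per researcher: r1:✗  r3:✓
r1 has no witness among its collected-samples.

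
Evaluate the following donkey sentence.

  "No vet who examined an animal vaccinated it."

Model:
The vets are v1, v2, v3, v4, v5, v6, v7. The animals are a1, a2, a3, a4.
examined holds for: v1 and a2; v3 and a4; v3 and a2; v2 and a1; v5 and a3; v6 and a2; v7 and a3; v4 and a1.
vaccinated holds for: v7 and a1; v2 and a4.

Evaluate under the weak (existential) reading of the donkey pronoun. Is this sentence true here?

True

"it" takes "an animal" as antecedent — a donkey pronoun bound across the clause boundary.
Truth condition: for no (v,a) with examined(v,a) does vaccinated(v,a) hold.
Restrictor pairs — does the scope hold? (v1,a2):fails  (v2,a1):fails  (v3,a2):fails  (v3,a4):fails  (v4,a1):fails  (v5,a3):fails  (v6,a2):fails  (v7,a3):fails
Scope holds for no restrictor pair, so the sentence is true.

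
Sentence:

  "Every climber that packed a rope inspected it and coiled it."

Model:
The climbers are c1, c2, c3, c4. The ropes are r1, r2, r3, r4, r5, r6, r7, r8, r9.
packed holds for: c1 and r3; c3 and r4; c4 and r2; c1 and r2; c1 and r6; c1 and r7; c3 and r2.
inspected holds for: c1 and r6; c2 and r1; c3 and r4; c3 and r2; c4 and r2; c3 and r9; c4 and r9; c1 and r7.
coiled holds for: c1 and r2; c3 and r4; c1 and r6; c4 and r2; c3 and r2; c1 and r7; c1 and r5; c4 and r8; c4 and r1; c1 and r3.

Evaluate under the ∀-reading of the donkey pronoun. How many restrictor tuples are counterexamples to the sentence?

"it" takes "a rope" as antecedent — a donkey pronoun bound across the clause boundary.
Strong reading: for every (c,r) with packed(c,r), inspected(c,r) ∧ coiled(c,r).
Restrictor pairs: (c1,r2) ✗  (c1,r3) ✗  (c1,r6) ✓  (c1,r7) ✓  (c3,r2) ✓  (c3,r4) ✓  (c4,r2) ✓
Counterexamples (restrictor pairs failing the scope): 2.

2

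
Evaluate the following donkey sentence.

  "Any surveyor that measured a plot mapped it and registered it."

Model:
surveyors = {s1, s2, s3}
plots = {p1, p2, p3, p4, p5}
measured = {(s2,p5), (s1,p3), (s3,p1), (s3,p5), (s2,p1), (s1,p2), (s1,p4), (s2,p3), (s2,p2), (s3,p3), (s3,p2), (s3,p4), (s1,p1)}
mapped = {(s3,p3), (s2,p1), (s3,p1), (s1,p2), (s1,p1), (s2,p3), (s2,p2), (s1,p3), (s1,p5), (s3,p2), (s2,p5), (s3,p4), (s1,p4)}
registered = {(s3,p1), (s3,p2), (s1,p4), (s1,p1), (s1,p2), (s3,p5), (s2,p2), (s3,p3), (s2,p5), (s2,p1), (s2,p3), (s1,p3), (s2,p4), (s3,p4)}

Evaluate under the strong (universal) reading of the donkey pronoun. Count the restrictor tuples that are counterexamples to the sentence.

"it" takes "a plot" as antecedent — a donkey pronoun bound across the clause boundary.
Strong reading: for every (s,p) with measured(s,p), mapped(s,p) ∧ registered(s,p).
Restrictor pairs: (s1,p1) ✓  (s1,p2) ✓  (s1,p3) ✓  (s1,p4) ✓  (s2,p1) ✓  (s2,p2) ✓  (s2,p3) ✓  (s2,p5) ✓  (s3,p1) ✓  (s3,p2) ✓  (s3,p3) ✓  (s3,p4) ✓  (s3,p5) ✗
Counterexamples (restrictor pairs failing the scope): 1.

1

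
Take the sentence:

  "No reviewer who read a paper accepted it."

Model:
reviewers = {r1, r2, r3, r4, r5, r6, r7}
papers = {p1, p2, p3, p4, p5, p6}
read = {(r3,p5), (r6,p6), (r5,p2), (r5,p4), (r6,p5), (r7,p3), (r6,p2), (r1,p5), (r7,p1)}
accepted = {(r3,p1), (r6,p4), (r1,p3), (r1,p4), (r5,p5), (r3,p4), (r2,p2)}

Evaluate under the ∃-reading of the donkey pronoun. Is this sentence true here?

"it" takes "a paper" as antecedent — a donkey pronoun bound across the clause boundary.
Truth condition: for no (r,p) with read(r,p) does accepted(r,p) hold.
Restrictor pairs — does the scope hold? (r1,p5):fails  (r3,p5):fails  (r5,p2):fails  (r5,p4):fails  (r6,p2):fails  (r6,p5):fails  (r6,p6):fails  (r7,p1):fails  (r7,p3):fails
Scope holds for no restrictor pair, so the sentence is true.

True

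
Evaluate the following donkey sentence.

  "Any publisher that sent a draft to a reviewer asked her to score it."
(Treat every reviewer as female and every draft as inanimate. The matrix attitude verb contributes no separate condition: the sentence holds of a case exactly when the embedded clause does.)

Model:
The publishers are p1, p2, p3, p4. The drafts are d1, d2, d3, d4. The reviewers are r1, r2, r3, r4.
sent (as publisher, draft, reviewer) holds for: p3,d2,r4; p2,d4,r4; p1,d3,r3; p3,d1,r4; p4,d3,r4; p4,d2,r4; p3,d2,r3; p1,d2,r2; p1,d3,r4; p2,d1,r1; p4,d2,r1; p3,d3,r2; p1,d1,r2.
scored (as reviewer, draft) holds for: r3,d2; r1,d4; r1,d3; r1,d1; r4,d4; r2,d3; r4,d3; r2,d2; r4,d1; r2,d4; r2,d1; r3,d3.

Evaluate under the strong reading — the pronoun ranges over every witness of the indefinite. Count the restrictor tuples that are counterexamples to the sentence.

"her" takes "a reviewer" as antecedent and "it" takes "a draft"; both are donkey pronouns co-varying with the restrictor.
Strong reading: for every (p,d,r) with sent(p,d,r), scored(r,d).
Restrictor triples: (p1,d1,r2)→scored(r2,d1) ✓  (p1,d2,r2)→scored(r2,d2) ✓  (p1,d3,r3)→scored(r3,d3) ✓  (p1,d3,r4)→scored(r4,d3) ✓  (p2,d1,r1)→scored(r1,d1) ✓  (p2,d4,r4)→scored(r4,d4) ✓  (p3,d1,r4)→scored(r4,d1) ✓  (p3,d2,r3)→scored(r3,d2) ✓  (p3,d2,r4)→scored(r4,d2) ✗  (p3,d3,r2)→scored(r2,d3) ✓  (p4,d2,r1)→scored(r1,d2) ✗  (p4,d2,r4)→scored(r4,d2) ✗  (p4,d3,r4)→scored(r4,d3) ✓
Counterexamples (restrictor triples failing the scope): 3.

3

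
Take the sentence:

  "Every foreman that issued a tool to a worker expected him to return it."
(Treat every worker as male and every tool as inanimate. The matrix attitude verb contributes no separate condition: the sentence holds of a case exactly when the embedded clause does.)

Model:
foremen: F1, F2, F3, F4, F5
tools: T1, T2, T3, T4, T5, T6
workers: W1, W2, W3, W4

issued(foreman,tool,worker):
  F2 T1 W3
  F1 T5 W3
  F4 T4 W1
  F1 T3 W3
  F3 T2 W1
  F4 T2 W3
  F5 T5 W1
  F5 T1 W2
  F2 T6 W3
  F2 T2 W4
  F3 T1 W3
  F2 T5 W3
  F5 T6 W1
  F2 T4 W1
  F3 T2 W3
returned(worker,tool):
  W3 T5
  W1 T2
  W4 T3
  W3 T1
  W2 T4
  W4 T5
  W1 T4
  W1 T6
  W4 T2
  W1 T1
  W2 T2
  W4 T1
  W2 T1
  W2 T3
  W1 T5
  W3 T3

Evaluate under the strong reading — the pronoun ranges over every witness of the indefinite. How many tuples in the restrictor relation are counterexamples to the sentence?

3

"him" takes "a worker" as antecedent and "it" takes "a tool"; both are donkey pronouns co-varying with the restrictor.
Strong reading: for every (f,t,w) with issued(f,t,w), returned(w,t).
Restrictor triples: (F1,T3,W3)→returned(W3,T3) ✓  (F1,T5,W3)→returned(W3,T5) ✓  (F2,T1,W3)→returned(W3,T1) ✓  (F2,T2,W4)→returned(W4,T2) ✓  (F2,T4,W1)→returned(W1,T4) ✓  (F2,T5,W3)→returned(W3,T5) ✓  (F2,T6,W3)→returned(W3,T6) ✗  (F3,T1,W3)→returned(W3,T1) ✓  (F3,T2,W1)→returned(W1,T2) ✓  (F3,T2,W3)→returned(W3,T2) ✗  (F4,T2,W3)→returned(W3,T2) ✗  (F4,T4,W1)→returned(W1,T4) ✓  (F5,T1,W2)→returned(W2,T1) ✓  (F5,T5,W1)→returned(W1,T5) ✓  (F5,T6,W1)→returned(W1,T6) ✓
Counterexamples (restrictor triples failing the scope): 3.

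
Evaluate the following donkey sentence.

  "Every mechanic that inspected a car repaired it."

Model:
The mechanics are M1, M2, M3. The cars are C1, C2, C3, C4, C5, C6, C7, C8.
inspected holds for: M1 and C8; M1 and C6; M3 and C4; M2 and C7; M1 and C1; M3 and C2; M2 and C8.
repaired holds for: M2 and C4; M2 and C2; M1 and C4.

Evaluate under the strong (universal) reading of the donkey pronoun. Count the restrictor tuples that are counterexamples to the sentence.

"it" takes "a car" as antecedent — a donkey pronoun bound across the clause boundary.
Strong reading: for every (m,c) with inspected(m,c), repaired(m,c).
Restrictor pairs: (M1,C1) ✗  (M1,C6) ✗  (M1,C8) ✗  (M2,C7) ✗  (M2,C8) ✗  (M3,C2) ✗  (M3,C4) ✗
Counterexamples (restrictor pairs failing the scope): 7.

7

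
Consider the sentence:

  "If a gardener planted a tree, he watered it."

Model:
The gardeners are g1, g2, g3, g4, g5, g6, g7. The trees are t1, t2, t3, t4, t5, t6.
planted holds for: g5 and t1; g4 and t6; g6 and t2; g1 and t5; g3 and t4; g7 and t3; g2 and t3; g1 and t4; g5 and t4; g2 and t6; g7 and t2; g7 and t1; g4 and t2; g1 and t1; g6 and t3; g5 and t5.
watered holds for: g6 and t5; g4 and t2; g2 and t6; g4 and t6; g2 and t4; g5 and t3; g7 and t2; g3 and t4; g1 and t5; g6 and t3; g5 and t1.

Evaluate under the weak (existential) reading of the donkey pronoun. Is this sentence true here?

True

"it" takes "a tree" as antecedent — a donkey pronoun bound across the clause boundary.
Weak reading: every gardener g with some planted-tree has at least one planted-tree t such that watered(g,t).
Per gardener: g1:✓  g2:✓  g3:✓  g4:✓  g5:✓  g6:✓  g7:✓
Every gardener in the restrictor has a witness.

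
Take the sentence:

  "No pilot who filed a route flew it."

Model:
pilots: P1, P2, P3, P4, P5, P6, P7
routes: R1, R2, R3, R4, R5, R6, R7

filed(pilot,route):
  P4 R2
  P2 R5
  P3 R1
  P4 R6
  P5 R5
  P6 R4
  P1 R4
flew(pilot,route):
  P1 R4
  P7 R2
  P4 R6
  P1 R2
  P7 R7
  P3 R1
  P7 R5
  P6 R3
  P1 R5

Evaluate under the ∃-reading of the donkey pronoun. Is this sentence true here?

"it" takes "a route" as antecedent — a donkey pronoun bound across the clause boundary.
Truth condition: for no (p,r) with filed(p,r) does flew(p,r) hold.
Restrictor pairs — does the scope hold? (P1,R4):holds  (P2,R5):fails  (P3,R1):holds  (P4,R2):fails  (P4,R6):holds  (P5,R5):fails  (P6,R4):fails
Scope holds for 3 pair(s), so the sentence is false.

False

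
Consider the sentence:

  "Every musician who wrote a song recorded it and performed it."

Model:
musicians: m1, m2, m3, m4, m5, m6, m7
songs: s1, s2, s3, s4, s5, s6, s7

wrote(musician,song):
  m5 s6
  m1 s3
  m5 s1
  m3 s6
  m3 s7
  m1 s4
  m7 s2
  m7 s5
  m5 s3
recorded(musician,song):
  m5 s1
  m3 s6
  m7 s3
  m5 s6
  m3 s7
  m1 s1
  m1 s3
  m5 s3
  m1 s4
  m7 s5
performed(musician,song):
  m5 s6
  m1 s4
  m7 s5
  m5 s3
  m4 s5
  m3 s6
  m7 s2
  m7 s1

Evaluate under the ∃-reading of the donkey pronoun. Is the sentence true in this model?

True

"it" takes "a song" as antecedent — a donkey pronoun bound across the clause boundary.
Weak reading: every musician m with some wrote-song has at least one wrote-song s such that recorded(m,s) ∧ performed(m,s).
Per musician: m1:✓  m3:✓  m5:✓  m7:✓
Every musician in the restrictor has a witness.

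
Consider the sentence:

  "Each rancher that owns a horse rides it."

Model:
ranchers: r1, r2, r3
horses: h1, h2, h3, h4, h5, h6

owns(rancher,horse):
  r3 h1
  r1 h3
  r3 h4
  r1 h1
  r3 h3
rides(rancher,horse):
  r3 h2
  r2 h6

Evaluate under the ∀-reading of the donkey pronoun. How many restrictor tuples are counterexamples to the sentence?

"it" takes "a horse" as antecedent — a donkey pronoun bound across the clause boundary.
Strong reading: for every (r,h) with owns(r,h), rides(r,h).
Restrictor pairs: (r1,h1) ✗  (r1,h3) ✗  (r3,h1) ✗  (r3,h3) ✗  (r3,h4) ✗
Counterexamples (restrictor pairs failing the scope): 5.

5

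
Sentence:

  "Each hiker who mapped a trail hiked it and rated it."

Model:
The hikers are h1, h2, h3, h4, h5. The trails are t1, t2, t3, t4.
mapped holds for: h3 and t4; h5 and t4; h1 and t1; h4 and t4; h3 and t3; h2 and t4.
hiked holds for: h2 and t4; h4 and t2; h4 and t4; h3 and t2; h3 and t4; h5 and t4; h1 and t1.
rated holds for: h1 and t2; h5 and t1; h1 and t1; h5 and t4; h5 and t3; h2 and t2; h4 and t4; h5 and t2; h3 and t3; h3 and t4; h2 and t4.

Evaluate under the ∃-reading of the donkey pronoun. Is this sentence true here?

True

"it" takes "a trail" as antecedent — a donkey pronoun bound across the clause boundary.
Weak reading: every hiker h with some mapped-trail has at least one mapped-trail t such that hiked(h,t) ∧ rated(h,t).
Per hiker: h1:✓  h2:✓  h3:✓  h4:✓  h5:✓
Every hiker in the restrictor has a witness.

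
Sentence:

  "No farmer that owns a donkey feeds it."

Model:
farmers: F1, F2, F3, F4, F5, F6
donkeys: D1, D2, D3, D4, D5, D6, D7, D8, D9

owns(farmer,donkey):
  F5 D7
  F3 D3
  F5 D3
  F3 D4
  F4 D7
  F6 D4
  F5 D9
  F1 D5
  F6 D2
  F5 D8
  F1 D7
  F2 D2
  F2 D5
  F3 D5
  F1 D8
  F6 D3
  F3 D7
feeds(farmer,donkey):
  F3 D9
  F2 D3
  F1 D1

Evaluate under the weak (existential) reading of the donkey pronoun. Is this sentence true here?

"it" takes "a donkey" as antecedent — a donkey pronoun bound across the clause boundary.
Truth condition: for no (f,d) with owns(f,d) does feeds(f,d) hold.
Restrictor pairs — does the scope hold? (F1,D5):fails  (F1,D7):fails  (F1,D8):fails  (F2,D2):fails  (F2,D5):fails  (F3,D3):fails  (F3,D4):fails  (F3,D5):fails  (F3,D7):fails  (F4,D7):fails  (F5,D3):fails  (F5,D7):fails  (F5,D8):fails  (F5,D9):fails  (F6,D2):fails  (F6,D3):fails  (F6,D4):fails
Scope holds for no restrictor pair, so the sentence is true.

True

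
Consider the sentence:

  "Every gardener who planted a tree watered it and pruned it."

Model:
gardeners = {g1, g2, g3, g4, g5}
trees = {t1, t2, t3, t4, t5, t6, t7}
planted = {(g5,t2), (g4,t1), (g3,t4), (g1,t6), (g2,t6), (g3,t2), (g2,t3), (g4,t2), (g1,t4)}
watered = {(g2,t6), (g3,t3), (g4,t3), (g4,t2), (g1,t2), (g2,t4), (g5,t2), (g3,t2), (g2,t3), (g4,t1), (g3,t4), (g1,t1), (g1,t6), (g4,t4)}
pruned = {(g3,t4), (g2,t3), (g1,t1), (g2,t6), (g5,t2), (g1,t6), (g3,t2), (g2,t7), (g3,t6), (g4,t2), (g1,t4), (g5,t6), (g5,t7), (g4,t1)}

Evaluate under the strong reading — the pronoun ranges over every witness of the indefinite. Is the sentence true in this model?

False

"it" takes "a tree" as antecedent — a donkey pronoun bound across the clause boundary.
Strong reading: for every (g,t) with planted(g,t), watered(g,t) ∧ pruned(g,t).
Restrictor pairs: (g1,t4) ✗  (g1,t6) ✓  (g2,t3) ✓  (g2,t6) ✓  (g3,t2) ✓  (g3,t4) ✓  (g4,t1) ✓  (g4,t2) ✓  (g5,t2) ✓
Counterexample: (g1,t4) is in planted but fails the scope.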